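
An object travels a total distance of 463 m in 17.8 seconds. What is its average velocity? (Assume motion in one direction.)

v_avg = Δd / Δt = 463 / 17.8 = 26.01 m/s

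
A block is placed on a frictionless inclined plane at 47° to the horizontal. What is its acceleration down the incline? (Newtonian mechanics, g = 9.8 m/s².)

a = g sin(θ) = 9.8 × sin(47°) = 9.8 × 0.7314 = 7.17 m/s²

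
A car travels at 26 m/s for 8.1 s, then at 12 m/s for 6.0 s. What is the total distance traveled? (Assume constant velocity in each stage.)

d₁ = v₁t₁ = 26 × 8.1 = 210.6 m
d₂ = v₂t₂ = 12 × 6.0 = 72.0 m
d_total = 210.6 + 72.0 = 282.6 m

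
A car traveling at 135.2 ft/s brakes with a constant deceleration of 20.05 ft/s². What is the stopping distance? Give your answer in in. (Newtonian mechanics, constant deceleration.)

v₀ = 135.2 ft/s × 0.3048 = 41.209 m/s
a = 20.05 ft/s² × 0.3048 = 6.11124 m/s²
d = v₀² / (2a) = 41.209² / (2 × 6.11124) = 1698.18 / 12.2225 = 138.939 m
d = 138.939 m / 0.0254 = 5470 in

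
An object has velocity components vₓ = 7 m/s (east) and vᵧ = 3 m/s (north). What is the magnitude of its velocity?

|v| = √(vₓ² + vᵧ²) = √(7² + 3²) = √(58) = 7.62 m/s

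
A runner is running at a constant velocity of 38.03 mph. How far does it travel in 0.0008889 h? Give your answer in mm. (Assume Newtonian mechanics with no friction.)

v = 38.03 mph × 0.44704 = 17.0009 m/s
t = 0.0008889 h × 3600.0 = 3.20004 s
d = v × t = 17.0009 × 3.20004 = 54.4036 m
d = 54.4036 m / 0.001 = 54400 mm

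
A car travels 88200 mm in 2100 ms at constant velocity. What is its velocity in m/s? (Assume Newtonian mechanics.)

d = 88200 mm × 0.001 = 88.2 m
t = 2100 ms × 0.001 = 2.1 s
v = d / t = 88.2 / 2.1 = 42.0 m/s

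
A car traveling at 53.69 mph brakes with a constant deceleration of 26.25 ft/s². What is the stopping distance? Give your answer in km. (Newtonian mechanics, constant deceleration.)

v₀ = 53.69 mph × 0.44704 = 24.0016 m/s
a = 26.25 ft/s² × 0.3048 = 8.001 m/s²
d = v₀² / (2a) = 24.0016² / (2 × 8.001) = 576.077 / 16.002 = 36.0003 m
d = 36.0003 m / 1000.0 = 0.036 km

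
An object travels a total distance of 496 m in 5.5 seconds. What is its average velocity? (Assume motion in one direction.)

v_avg = Δd / Δt = 496 / 5.5 = 90.18 m/s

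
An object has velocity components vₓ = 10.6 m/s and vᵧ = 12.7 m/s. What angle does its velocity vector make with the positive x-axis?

θ = arctan(vᵧ/vₓ) = arctan(12.7/10.6) = 50.15°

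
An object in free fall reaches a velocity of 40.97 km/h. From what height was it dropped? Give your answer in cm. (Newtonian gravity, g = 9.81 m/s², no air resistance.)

v = 40.97 km/h × 0.2777777777777778 = 11.3806 m/s
h = v² / (2g) = 11.3806² / (2 × 9.81) = 6.60133 m
h = 6.60133 m / 0.01 = 660.1 cm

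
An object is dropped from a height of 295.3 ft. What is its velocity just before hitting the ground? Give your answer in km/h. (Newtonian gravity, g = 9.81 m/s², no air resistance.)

h = 295.3 ft × 0.3048 = 90.0074 m
v = √(2gh) = √(2 × 9.81 × 90.0074) = 42.0232 m/s
v = 42.0232 m/s / 0.2777777777777778 = 151.3 km/h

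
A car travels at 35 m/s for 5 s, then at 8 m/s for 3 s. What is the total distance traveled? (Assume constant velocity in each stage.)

d₁ = v₁t₁ = 35 × 5 = 175 m
d₂ = v₂t₂ = 8 × 3 = 24 m
d_total = 175 + 24 = 199 m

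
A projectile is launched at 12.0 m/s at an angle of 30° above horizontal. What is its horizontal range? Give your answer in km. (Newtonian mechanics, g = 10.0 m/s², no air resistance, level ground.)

R = v₀² × sin(2θ) / g = 12.0² × sin(2 × 30°) / 10.0 = 144.0 × 0.866025 / 10.0 = 12.4708 m
R = 12.4708 m / 1000.0 = 0.01247 km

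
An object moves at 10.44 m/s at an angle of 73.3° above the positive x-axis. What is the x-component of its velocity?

vₓ = v cos(θ) = 10.44 × cos(73.3°) = 3.0 m/s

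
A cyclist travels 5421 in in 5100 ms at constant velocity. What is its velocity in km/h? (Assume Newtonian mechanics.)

d = 5421 in × 0.0254 = 137.6934 m
t = 5100 ms × 0.001 = 5.1 s
v = d / t = 137.6934 / 5.1 = 26.99871 m/s
v = 26.99871 m/s / 0.2777777777777778 = 97.2 km/h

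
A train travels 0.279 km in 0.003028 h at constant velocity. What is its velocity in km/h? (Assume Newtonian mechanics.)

d = 0.279 km × 1000.0 = 279.0 m
t = 0.003028 h × 3600.0 = 10.9008 s
v = d / t = 279.0 / 10.9008 = 25.5945 m/s
v = 25.5945 m/s / 0.2777777777777778 = 92.14 km/h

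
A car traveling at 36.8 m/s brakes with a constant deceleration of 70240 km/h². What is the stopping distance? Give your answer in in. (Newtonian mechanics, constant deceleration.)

a = 70240 km/h² × 7.716049382716049e-05 = 5.41975 m/s²
d = v₀² / (2a) = 36.8² / (2 × 5.41975) = 1354.24 / 10.8395 = 124.936 m
d = 124.936 m / 0.0254 = 4919 in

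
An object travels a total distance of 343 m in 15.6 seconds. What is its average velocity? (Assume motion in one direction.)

v_avg = Δd / Δt = 343 / 15.6 = 21.99 m/s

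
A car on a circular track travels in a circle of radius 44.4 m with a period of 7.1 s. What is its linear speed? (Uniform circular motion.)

v = 2πr/T = 2π×44.4/7.1 = 39.29 m/s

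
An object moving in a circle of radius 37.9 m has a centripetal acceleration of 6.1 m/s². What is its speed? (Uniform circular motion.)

v = √(a_c × r) = √(6.1 × 37.9) = 15.2 m/s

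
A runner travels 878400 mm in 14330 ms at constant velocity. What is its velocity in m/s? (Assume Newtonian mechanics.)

d = 878400 mm × 0.001 = 878.4 m
t = 14330 ms × 0.001 = 14.33 s
v = d / t = 878.4 / 14.33 = 61.3 m/s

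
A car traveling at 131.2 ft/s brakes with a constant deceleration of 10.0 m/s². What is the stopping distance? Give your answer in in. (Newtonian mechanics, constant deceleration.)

v₀ = 131.2 ft/s × 0.3048 = 39.9898 m/s
d = v₀² / (2a) = 39.9898² / (2 × 10.0) = 1599.18 / 20.0 = 79.959 m
d = 79.959 m / 0.0254 = 3148 in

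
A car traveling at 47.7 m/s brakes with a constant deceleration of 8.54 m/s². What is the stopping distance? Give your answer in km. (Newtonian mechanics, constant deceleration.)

d = v₀² / (2a) = 47.7² / (2 × 8.54) = 2275.29 / 17.08 = 133.214 m
d = 133.214 m / 1000.0 = 0.1332 km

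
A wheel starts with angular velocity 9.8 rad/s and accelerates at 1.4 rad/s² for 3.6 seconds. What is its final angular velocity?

ω = ω₀ + αt = 9.8 + 1.4 × 3.6 = 14.84 rad/s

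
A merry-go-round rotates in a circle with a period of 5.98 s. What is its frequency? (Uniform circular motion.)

f = 1/T = 1/5.98 = 0.1672 Hz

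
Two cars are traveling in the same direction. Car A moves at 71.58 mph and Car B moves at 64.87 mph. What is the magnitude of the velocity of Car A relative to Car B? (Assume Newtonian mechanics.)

v_rel = |v_A - v_B| = |71.58 - 64.87| = 6.71 mph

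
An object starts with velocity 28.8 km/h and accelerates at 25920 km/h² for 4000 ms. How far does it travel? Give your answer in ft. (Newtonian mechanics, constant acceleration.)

v₀ = 28.8 km/h × 0.2777777777777778 = 8.0 m/s
a = 25920 km/h² × 7.716049382716049e-05 = 2.0 m/s²
t = 4000 ms × 0.001 = 4.0 s
d = v₀ × t + ½ × a × t² = 8.0 × 4.0 + 0.5 × 2.0 × 4.0² = 48.0 m
d = 48.0 m / 0.3048 = 157.5 ft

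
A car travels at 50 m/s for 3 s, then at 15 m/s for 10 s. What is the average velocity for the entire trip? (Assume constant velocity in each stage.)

d₁ = v₁t₁ = 50 × 3 = 150 m
d₂ = v₂t₂ = 15 × 10 = 150 m
d_total = 300 m, t_total = 13 s
v_avg = d_total/t_total = 300/13 = 23.08 m/s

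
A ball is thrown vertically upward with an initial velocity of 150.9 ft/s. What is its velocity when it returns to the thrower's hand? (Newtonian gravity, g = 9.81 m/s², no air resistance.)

By conservation of energy (no air resistance), the ball returns to the throw height with the same speed as launch, but directed downward.
|v_ground| = v₀ = 150.9 ft/s
v_ground = 150.9 ft/s (downward)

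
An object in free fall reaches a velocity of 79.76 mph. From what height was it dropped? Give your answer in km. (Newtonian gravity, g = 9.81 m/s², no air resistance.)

v = 79.76 mph × 0.44704 = 35.6559 m/s
h = v² / (2g) = 35.6559² / (2 × 9.81) = 64.7983 m
h = 64.7983 m / 1000.0 = 0.0648 km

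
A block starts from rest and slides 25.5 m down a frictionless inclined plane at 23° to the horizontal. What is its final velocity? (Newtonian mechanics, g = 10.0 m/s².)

a = g sin(θ) = 10.0 × sin(23°) = 3.9073 m/s²
v = √(2ad) = √(2 × 3.9073 × 25.5) = 14.12 m/s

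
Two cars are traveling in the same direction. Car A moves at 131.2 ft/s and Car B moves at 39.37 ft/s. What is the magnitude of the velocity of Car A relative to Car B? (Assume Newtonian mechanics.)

v_rel = |v_A - v_B| = |131.2 - 39.37| = 91.83 ft/s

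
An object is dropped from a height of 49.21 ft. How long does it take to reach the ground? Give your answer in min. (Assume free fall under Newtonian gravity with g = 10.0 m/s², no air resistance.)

h = 49.21 ft × 0.3048 = 14.9992 m
t = √(2h/g) = √(2 × 14.9992 / 10.0) = 1.732 s
t = 1.732 s / 60.0 = 0.02887 min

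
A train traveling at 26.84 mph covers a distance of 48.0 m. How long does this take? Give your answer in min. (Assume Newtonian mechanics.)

v = 26.84 mph × 0.44704 = 11.9986 m/s
t = d / v = 48.0 / 11.9986 = 4.00047 s
t = 4.00047 s / 60.0 = 0.06667 min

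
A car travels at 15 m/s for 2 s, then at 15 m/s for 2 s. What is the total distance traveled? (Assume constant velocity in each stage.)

d₁ = v₁t₁ = 15 × 2 = 30 m
d₂ = v₂t₂ = 15 × 2 = 30 m
d_total = 30 + 30 = 60 m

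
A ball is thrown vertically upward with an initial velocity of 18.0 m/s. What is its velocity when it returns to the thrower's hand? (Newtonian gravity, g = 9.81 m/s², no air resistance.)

By conservation of energy (no air resistance), the ball returns to the throw height with the same speed as launch, but directed downward.
|v_ground| = v₀ = 18.0 m/s
v_ground = 18.0 m/s (downward)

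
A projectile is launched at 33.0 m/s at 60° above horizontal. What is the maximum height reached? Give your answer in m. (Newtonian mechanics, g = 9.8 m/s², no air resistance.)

H = v₀² × sin²(θ) / (2g) = 33.0² × sin(60°)² / (2 × 9.8) = 1089.0 × 0.75 / 19.6 = 41.67 m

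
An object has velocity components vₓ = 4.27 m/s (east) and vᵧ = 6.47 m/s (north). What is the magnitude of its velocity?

|v| = √(vₓ² + vᵧ²) = √(4.27² + 6.47²) = √(60.0938) = 7.75 m/s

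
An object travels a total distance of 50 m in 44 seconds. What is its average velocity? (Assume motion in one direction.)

v_avg = Δd / Δt = 50 / 44 = 1.14 m/s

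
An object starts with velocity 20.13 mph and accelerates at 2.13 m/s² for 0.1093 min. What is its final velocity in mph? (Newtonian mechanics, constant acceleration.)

v₀ = 20.13 mph × 0.44704 = 8.99892 m/s
t = 0.1093 min × 60.0 = 6.558 s
v = v₀ + a × t = 8.99892 + 2.13 × 6.558 = 22.9675 m/s
v = 22.9675 m/s / 0.44704 = 51.38 mph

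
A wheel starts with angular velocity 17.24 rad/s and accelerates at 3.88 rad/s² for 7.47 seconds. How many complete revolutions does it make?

θ = ω₀t + ½αt² = 17.24×7.47 + ½×3.88×7.47² = 237.036546 rad
Total revolutions = θ/(2π) = 237.036546/(2π) = 37.73
Complete revolutions = ⌊37.73⌋ = 37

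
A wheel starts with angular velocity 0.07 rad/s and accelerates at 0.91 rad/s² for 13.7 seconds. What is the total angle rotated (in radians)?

θ = ω₀t + ½αt² = 0.07×13.7 + ½×0.91×13.7² = 86.36 rad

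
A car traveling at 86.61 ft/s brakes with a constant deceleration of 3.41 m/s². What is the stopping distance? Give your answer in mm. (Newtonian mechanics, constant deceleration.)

v₀ = 86.61 ft/s × 0.3048 = 26.3987 m/s
d = v₀² / (2a) = 26.3987² / (2 × 3.41) = 696.891 / 6.82 = 102.183 m
d = 102.183 m / 0.001 = 102200 mm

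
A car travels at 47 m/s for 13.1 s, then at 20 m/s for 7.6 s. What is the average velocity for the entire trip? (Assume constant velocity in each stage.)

d₁ = v₁t₁ = 47 × 13.1 = 615.7 m
d₂ = v₂t₂ = 20 × 7.6 = 152.0 m
d_total = 767.7 m, t_total = 20.7 s
v_avg = d_total/t_total = 767.7/20.7 = 37.09 m/s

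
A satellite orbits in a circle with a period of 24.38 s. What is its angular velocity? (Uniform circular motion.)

ω = 2π/T = 2π/24.38 = 0.2577 rad/s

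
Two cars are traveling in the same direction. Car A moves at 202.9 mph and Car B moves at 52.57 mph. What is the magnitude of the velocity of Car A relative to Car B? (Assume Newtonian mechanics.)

v_rel = |v_A - v_B| = |202.9 - 52.57| = 150.33 mph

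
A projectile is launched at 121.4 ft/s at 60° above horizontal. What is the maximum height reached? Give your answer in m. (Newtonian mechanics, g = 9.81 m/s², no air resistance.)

v₀ = 121.4 ft/s × 0.3048 = 37.0027 m/s
H = v₀² × sin²(θ) / (2g) = 37.0027² × sin(60°)² / (2 × 9.81) = 1369.2 × 0.75 / 19.62 = 52.34 m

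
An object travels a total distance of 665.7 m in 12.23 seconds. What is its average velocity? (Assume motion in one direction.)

v_avg = Δd / Δt = 665.7 / 12.23 = 54.43 m/s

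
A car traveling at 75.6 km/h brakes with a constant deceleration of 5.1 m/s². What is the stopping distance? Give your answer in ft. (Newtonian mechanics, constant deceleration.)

v₀ = 75.6 km/h × 0.2777777777777778 = 21.0 m/s
d = v₀² / (2a) = 21.0² / (2 × 5.1) = 441.0 / 10.2 = 43.2353 m
d = 43.2353 m / 0.3048 = 141.8 ft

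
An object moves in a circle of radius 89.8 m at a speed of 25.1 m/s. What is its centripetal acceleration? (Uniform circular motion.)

a_c = v²/r = 25.1²/89.8 = 630.01/89.8 = 7.02 m/s²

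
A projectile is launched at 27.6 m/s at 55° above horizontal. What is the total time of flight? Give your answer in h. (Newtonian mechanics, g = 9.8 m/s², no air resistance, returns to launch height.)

T = 2 × v₀ × sin(θ) / g = 2 × 27.6 × sin(55°) / 9.8 = 2 × 27.6 × 0.819152 / 9.8 = 4.614 s
T = 4.614 s / 3600.0 = 0.001282 h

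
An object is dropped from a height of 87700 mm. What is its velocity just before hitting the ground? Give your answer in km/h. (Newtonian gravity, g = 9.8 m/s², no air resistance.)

h = 87700 mm × 0.001 = 87.7 m
v = √(2gh) = √(2 × 9.8 × 87.7) = 41.4599 m/s
v = 41.4599 m/s / 0.2777777777777778 = 149.3 km/h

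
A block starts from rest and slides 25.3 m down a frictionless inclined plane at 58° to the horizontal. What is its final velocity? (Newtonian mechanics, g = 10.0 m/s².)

a = g sin(θ) = 10.0 × sin(58°) = 8.4805 m/s²
v = √(2ad) = √(2 × 8.4805 × 25.3) = 20.72 m/s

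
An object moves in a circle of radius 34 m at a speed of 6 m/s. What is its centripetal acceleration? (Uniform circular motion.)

a_c = v²/r = 6²/34 = 36/34 = 1.06 m/s²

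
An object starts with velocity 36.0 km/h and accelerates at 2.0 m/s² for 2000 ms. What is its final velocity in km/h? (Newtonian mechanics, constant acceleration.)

v₀ = 36.0 km/h × 0.2777777777777778 = 10.0 m/s
t = 2000 ms × 0.001 = 2.0 s
v = v₀ + a × t = 10.0 + 2.0 × 2.0 = 14.0 m/s
v = 14.0 m/s / 0.2777777777777778 = 50.4 km/h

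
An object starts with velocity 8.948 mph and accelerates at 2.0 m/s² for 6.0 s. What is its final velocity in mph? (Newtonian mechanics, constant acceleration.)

v₀ = 8.948 mph × 0.44704 = 4.00011 m/s
v = v₀ + a × t = 4.00011 + 2.0 × 6.0 = 16.0001 m/s
v = 16.0001 m/s / 0.44704 = 35.79 mph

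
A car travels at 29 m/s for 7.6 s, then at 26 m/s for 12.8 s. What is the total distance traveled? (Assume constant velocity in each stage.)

d₁ = v₁t₁ = 29 × 7.6 = 220.4 m
d₂ = v₂t₂ = 26 × 12.8 = 332.8 m
d_total = 220.4 + 332.8 = 553.2 m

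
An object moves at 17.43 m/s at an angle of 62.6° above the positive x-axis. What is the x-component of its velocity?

vₓ = v cos(θ) = 17.43 × cos(62.6°) = 8.02 m/s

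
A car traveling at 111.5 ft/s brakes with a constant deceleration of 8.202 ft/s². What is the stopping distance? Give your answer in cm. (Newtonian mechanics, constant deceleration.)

v₀ = 111.5 ft/s × 0.3048 = 33.9852 m/s
a = 8.202 ft/s² × 0.3048 = 2.49997 m/s²
d = v₀² / (2a) = 33.9852² / (2 × 2.49997) = 1154.99 / 4.99994 = 231.001 m
d = 231.001 m / 0.01 = 23100 cm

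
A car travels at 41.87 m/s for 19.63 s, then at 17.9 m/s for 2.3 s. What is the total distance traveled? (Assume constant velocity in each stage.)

d₁ = v₁t₁ = 41.87 × 19.63 = 821.9081 m
d₂ = v₂t₂ = 17.9 × 2.3 = 41.17 m
d_total = 821.9081 + 41.17 = 863.08 m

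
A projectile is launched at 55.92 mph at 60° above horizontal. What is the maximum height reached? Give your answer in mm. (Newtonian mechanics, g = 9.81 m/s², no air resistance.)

v₀ = 55.92 mph × 0.44704 = 24.9985 m/s
H = v₀² × sin²(θ) / (2g) = 24.9985² × sin(60°)² / (2 × 9.81) = 624.925 × 0.75 / 19.62 = 23.8886 m
H = 23.8886 m / 0.001 = 23890 mm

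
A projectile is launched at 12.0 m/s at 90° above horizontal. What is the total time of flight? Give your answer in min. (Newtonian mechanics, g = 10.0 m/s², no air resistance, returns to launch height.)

T = 2 × v₀ × sin(θ) / g = 2 × 12.0 × sin(90°) / 10.0 = 2 × 12.0 × 1.0 / 10.0 = 2.4 s
T = 2.4 s / 60.0 = 0.04 min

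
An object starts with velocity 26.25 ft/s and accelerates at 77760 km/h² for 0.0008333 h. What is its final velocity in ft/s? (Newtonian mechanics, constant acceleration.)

v₀ = 26.25 ft/s × 0.3048 = 8.001 m/s
a = 77760 km/h² × 7.716049382716049e-05 = 6.0 m/s²
t = 0.0008333 h × 3600.0 = 2.99988 s
v = v₀ + a × t = 8.001 + 6.0 × 2.99988 = 26.0003 m/s
v = 26.0003 m/s / 0.3048 = 85.3 ft/s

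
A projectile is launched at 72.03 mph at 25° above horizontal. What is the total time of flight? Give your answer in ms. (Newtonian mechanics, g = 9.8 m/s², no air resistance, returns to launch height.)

v₀ = 72.03 mph × 0.44704 = 32.2003 m/s
T = 2 × v₀ × sin(θ) / g = 2 × 32.2003 × sin(25°) / 9.8 = 2 × 32.2003 × 0.422618 / 9.8 = 2.77723 s
T = 2.77723 s / 0.001 = 2777 ms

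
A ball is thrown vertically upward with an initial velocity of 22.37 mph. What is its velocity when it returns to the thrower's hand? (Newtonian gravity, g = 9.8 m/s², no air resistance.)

By conservation of energy (no air resistance), the ball returns to the throw height with the same speed as launch, but directed downward.
|v_ground| = v₀ = 22.37 mph
v_ground = 22.37 mph (downward)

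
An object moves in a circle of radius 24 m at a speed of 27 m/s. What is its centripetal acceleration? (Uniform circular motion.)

a_c = v²/r = 27²/24 = 729/24 = 30.38 m/s²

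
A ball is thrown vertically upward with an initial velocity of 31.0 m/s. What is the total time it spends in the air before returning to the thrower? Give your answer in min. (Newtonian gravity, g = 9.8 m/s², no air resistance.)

t_total = 2 × v₀ / g = 2 × 31.0 / 9.8 = 6.32653 s
t_total = 6.32653 s / 60.0 = 0.1054 min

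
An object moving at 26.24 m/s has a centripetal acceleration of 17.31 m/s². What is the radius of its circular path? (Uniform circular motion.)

r = v²/a_c = 26.24²/17.31 = 39.78 m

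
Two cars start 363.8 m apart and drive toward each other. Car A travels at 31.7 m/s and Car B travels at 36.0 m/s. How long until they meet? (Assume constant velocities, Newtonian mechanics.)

Combined speed: v_combined = 31.7 + 36.0 = 67.7 m/s
Time to meet: t = d/v_combined = 363.8/67.7 = 5.37 s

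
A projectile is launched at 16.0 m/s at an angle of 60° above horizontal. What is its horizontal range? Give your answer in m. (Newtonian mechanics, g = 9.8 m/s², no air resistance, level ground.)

R = v₀² × sin(2θ) / g = 16.0² × sin(2 × 60°) / 9.8 = 256.0 × 0.866025 / 9.8 = 22.62 m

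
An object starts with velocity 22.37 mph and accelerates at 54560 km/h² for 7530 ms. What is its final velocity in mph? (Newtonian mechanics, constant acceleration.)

v₀ = 22.37 mph × 0.44704 = 10.0003 m/s
a = 54560 km/h² × 7.716049382716049e-05 = 4.20988 m/s²
t = 7530 ms × 0.001 = 7.53 s
v = v₀ + a × t = 10.0003 + 4.20988 × 7.53 = 41.7007 m/s
v = 41.7007 m/s / 0.44704 = 93.28 mph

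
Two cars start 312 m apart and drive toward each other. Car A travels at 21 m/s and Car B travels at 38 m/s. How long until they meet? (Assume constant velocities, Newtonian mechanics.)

Combined speed: v_combined = 21 + 38 = 59 m/s
Time to meet: t = d/v_combined = 312/59 = 5.29 s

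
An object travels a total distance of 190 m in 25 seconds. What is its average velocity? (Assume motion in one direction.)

v_avg = Δd / Δt = 190 / 25 = 7.6 m/s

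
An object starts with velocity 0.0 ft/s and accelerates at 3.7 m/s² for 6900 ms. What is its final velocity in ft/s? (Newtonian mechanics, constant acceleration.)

v₀ = 0.0 ft/s × 0.3048 = 0.0 m/s
t = 6900 ms × 0.001 = 6.9 s
v = v₀ + a × t = 0.0 + 3.7 × 6.9 = 25.53 m/s
v = 25.53 m/s / 0.3048 = 83.76 ft/s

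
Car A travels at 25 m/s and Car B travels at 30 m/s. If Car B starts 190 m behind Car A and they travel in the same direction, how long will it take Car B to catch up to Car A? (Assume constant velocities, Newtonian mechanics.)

Relative speed: v_rel = 30 - 25 = 5 m/s
Time to catch: t = d₀/v_rel = 190/5 = 38.0 s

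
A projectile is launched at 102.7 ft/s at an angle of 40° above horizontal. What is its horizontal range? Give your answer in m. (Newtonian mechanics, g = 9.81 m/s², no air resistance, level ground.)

v₀ = 102.7 ft/s × 0.3048 = 31.303 m/s
R = v₀² × sin(2θ) / g = 31.303² × sin(2 × 40°) / 9.81 = 979.878 × 0.984808 / 9.81 = 98.37 m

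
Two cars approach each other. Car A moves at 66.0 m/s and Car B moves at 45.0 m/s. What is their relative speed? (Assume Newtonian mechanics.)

v_rel = v_A + v_B = 66.0 + 45.0 = 111.0 m/s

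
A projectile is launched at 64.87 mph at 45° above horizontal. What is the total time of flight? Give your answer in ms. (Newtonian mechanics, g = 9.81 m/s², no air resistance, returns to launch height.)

v₀ = 64.87 mph × 0.44704 = 28.9995 m/s
T = 2 × v₀ × sin(θ) / g = 2 × 28.9995 × sin(45°) / 9.81 = 2 × 28.9995 × 0.707107 / 9.81 = 4.18058 s
T = 4.18058 s / 0.001 = 4181 ms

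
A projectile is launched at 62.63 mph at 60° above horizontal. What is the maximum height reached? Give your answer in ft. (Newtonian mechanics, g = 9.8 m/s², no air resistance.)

v₀ = 62.63 mph × 0.44704 = 27.9981 m/s
H = v₀² × sin²(θ) / (2g) = 27.9981² × sin(60°)² / (2 × 9.8) = 783.894 × 0.75 / 19.6 = 29.9959 m
H = 29.9959 m / 0.3048 = 98.41 ft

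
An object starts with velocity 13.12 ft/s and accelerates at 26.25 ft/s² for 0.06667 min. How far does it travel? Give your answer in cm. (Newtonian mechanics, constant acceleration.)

v₀ = 13.12 ft/s × 0.3048 = 3.99898 m/s
a = 26.25 ft/s² × 0.3048 = 8.001 m/s²
t = 0.06667 min × 60.0 = 4.0002 s
d = v₀ × t + ½ × a × t² = 3.99898 × 4.0002 + 0.5 × 8.001 × 4.0002² = 80.0111 m
d = 80.0111 m / 0.01 = 8001 cm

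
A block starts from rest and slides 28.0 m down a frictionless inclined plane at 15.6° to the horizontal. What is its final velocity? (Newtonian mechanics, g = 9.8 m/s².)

a = g sin(θ) = 9.8 × sin(15.6°) = 2.6354 m/s²
v = √(2ad) = √(2 × 2.6354 × 28.0) = 12.15 m/s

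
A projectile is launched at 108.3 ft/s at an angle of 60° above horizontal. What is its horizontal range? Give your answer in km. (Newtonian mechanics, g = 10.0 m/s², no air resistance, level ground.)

v₀ = 108.3 ft/s × 0.3048 = 33.0098 m/s
R = v₀² × sin(2θ) / g = 33.0098² × sin(2 × 60°) / 10.0 = 1089.65 × 0.866025 / 10.0 = 94.3664 m
R = 94.3664 m / 1000.0 = 0.09437 km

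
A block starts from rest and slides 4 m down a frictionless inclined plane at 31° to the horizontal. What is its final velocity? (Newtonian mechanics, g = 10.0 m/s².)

a = g sin(θ) = 10.0 × sin(31°) = 5.1504 m/s²
v = √(2ad) = √(2 × 5.1504 × 4) = 6.42 m/s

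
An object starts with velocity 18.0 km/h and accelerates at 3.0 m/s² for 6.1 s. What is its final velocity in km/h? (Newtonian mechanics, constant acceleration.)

v₀ = 18.0 km/h × 0.2777777777777778 = 5.0 m/s
v = v₀ + a × t = 5.0 + 3.0 × 6.1 = 23.3 m/s
v = 23.3 m/s / 0.2777777777777778 = 83.88 km/h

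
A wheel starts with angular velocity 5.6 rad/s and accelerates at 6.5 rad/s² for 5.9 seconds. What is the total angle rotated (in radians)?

θ = ω₀t + ½αt² = 5.6×5.9 + ½×6.5×5.9² = 146.17 rad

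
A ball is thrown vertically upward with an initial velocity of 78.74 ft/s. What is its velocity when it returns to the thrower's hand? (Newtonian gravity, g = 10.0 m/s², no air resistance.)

By conservation of energy (no air resistance), the ball returns to the throw height with the same speed as launch, but directed downward.
|v_ground| = v₀ = 78.74 ft/s
v_ground = 78.74 ft/s (downward)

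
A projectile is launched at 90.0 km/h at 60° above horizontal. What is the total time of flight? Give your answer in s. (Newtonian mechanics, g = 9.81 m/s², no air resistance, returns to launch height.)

v₀ = 90.0 km/h × 0.2777777777777778 = 25.0 m/s
T = 2 × v₀ × sin(θ) / g = 2 × 25.0 × sin(60°) / 9.81 = 2 × 25.0 × 0.866025 / 9.81 = 4.414 s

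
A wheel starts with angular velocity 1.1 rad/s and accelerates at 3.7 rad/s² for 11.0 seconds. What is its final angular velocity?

ω = ω₀ + αt = 1.1 + 3.7 × 11.0 = 41.8 rad/s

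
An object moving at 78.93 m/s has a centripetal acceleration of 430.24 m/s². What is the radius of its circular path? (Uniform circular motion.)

r = v²/a_c = 78.93²/430.24 = 14.48 m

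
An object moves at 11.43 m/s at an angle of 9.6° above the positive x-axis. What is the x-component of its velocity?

vₓ = v cos(θ) = 11.43 × cos(9.6°) = 11.27 m/s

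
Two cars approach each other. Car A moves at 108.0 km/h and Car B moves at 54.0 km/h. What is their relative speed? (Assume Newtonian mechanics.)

v_rel = v_A + v_B = 108.0 + 54.0 = 162.0 km/h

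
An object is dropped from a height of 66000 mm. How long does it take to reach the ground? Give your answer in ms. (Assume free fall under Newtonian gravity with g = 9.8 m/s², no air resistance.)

h = 66000 mm × 0.001 = 66.0 m
t = √(2h/g) = √(2 × 66.0 / 9.8) = 3.67007 s
t = 3.67007 s / 0.001 = 3670 ms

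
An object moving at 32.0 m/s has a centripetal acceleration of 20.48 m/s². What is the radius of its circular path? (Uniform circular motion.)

r = v²/a_c = 32.0²/20.48 = 50.0 m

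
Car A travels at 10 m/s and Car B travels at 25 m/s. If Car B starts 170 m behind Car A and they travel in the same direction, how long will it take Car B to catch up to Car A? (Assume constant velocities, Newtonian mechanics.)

Relative speed: v_rel = 25 - 10 = 15 m/s
Time to catch: t = d₀/v_rel = 170/15 = 11.33 s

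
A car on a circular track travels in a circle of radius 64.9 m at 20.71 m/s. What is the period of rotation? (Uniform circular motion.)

T = 2πr/v = 2π×64.9/20.71 = 19.69 s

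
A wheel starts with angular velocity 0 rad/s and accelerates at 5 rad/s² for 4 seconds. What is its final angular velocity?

ω = ω₀ + αt = 0 + 5 × 4 = 20 rad/s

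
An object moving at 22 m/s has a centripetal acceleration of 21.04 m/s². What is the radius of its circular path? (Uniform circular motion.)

r = v²/a_c = 22²/21.04 = 23.0 m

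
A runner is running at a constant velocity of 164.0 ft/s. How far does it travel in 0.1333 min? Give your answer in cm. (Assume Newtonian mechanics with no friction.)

v = 164.0 ft/s × 0.3048 = 49.9872 m/s
t = 0.1333 min × 60.0 = 7.998 s
d = v × t = 49.9872 × 7.998 = 399.798 m
d = 399.798 m / 0.01 = 39980 cm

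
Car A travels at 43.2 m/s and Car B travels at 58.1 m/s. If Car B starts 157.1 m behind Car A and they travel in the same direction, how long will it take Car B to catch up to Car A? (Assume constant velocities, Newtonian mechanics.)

Relative speed: v_rel = 58.1 - 43.2 = 14.9 m/s
Time to catch: t = d₀/v_rel = 157.1/14.9 = 10.54 s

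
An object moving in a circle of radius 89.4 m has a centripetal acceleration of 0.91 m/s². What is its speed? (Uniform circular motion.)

v = √(a_c × r) = √(0.91 × 89.4) = 9.02 m/s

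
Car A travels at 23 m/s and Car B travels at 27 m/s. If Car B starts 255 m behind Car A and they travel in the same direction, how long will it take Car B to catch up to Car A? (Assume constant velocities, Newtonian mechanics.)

Relative speed: v_rel = 27 - 23 = 4 m/s
Time to catch: t = d₀/v_rel = 255/4 = 63.75 s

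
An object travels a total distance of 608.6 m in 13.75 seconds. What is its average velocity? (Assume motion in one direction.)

v_avg = Δd / Δt = 608.6 / 13.75 = 44.26 m/s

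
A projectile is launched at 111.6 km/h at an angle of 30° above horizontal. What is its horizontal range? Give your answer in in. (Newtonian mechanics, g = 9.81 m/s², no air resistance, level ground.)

v₀ = 111.6 km/h × 0.2777777777777778 = 31.0 m/s
R = v₀² × sin(2θ) / g = 31.0² × sin(2 × 30°) / 9.81 = 961.0 × 0.866025 / 9.81 = 84.8369 m
R = 84.8369 m / 0.0254 = 3340 in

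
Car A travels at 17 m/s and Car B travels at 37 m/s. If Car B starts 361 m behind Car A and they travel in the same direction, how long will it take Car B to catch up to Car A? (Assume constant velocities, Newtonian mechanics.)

Relative speed: v_rel = 37 - 17 = 20 m/s
Time to catch: t = d₀/v_rel = 361/20 = 18.05 s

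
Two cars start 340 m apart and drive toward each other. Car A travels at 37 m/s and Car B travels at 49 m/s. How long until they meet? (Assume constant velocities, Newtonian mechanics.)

Combined speed: v_combined = 37 + 49 = 86 m/s
Time to meet: t = d/v_combined = 340/86 = 3.95 s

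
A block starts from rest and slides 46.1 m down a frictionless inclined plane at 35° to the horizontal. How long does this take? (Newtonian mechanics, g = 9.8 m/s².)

a = g sin(θ) = 9.8 × sin(35°) = 5.621 m/s²
t = √(2d/a) = √(2 × 46.1 / 5.621) = 4.05 s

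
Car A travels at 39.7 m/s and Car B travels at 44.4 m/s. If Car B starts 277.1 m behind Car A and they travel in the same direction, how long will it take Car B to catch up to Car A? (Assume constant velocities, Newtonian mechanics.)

Relative speed: v_rel = 44.4 - 39.7 = 4.7 m/s
Time to catch: t = d₀/v_rel = 277.1/4.7 = 58.96 s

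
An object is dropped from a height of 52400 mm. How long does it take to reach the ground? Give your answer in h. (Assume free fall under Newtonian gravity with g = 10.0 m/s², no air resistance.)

h = 52400 mm × 0.001 = 52.4 m
t = √(2h/g) = √(2 × 52.4 / 10.0) = 3.23728 s
t = 3.23728 s / 3600.0 = 0.0008992 h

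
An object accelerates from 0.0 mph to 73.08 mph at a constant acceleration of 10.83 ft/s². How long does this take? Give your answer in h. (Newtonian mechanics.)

v₀ = 0.0 mph × 0.44704 = 0.0 m/s
v = 73.08 mph × 0.44704 = 32.6697 m/s
a = 10.83 ft/s² × 0.3048 = 3.30098 m/s²
t = (v - v₀) / a = (32.6697 - 0.0) / 3.30098 = 9.89697 s
t = 9.89697 s / 3600.0 = 0.002749 h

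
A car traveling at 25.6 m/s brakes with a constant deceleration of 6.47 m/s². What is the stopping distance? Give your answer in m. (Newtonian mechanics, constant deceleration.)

d = v₀² / (2a) = 25.6² / (2 × 6.47) = 655.36 / 12.94 = 50.65 m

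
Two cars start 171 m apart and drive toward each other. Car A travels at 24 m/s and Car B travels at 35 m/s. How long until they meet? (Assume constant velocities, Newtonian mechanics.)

Combined speed: v_combined = 24 + 35 = 59 m/s
Time to meet: t = d/v_combined = 171/59 = 2.9 s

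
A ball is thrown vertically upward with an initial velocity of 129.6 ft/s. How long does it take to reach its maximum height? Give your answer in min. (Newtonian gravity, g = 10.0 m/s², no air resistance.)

v₀ = 129.6 ft/s × 0.3048 = 39.5021 m/s
t_up = v₀ / g = 39.5021 / 10.0 = 3.95021 s
t_up = 3.95021 s / 60.0 = 0.06584 min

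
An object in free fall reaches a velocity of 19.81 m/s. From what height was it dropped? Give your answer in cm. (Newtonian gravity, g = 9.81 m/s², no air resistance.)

h = v² / (2g) = 19.81² / (2 × 9.81) = 20.0018 m
h = 20.0018 m / 0.01 = 2000 cm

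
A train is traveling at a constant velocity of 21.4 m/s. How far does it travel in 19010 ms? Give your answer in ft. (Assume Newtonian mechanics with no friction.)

t = 19010 ms × 0.001 = 19.01 s
d = v × t = 21.4 × 19.01 = 406.814 m
d = 406.814 m / 0.3048 = 1335 ft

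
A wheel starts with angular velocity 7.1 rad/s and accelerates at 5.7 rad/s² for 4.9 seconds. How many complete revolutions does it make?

θ = ω₀t + ½αt² = 7.1×4.9 + ½×5.7×4.9² = 103.2185 rad
Total revolutions = θ/(2π) = 103.2185/(2π) = 16.43
Complete revolutions = ⌊16.43⌋ = 16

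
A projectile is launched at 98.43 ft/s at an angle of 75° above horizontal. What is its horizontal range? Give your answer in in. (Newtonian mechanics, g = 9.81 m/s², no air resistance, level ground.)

v₀ = 98.43 ft/s × 0.3048 = 30.0015 m/s
R = v₀² × sin(2θ) / g = 30.0015² × sin(2 × 75°) / 9.81 = 900.09 × 0.5 / 9.81 = 45.8761 m
R = 45.8761 m / 0.0254 = 1806 in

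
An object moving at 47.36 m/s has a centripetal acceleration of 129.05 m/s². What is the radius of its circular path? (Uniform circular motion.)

r = v²/a_c = 47.36²/129.05 = 17.38 m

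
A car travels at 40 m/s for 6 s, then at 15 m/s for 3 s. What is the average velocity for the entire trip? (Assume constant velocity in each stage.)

d₁ = v₁t₁ = 40 × 6 = 240 m
d₂ = v₂t₂ = 15 × 3 = 45 m
d_total = 285 m, t_total = 9 s
v_avg = d_total/t_total = 285/9 = 31.67 m/s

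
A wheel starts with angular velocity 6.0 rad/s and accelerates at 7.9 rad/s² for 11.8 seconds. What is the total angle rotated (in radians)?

θ = ω₀t + ½αt² = 6.0×11.8 + ½×7.9×11.8² = 620.8 rad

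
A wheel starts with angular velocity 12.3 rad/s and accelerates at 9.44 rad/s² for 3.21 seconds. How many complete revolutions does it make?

θ = ω₀t + ½αt² = 12.3×3.21 + ½×9.44×3.21² = 88.118352 rad
Total revolutions = θ/(2π) = 88.118352/(2π) = 14.02
Complete revolutions = ⌊14.02⌋ = 14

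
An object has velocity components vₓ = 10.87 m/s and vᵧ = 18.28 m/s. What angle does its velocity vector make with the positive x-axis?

θ = arctan(vᵧ/vₓ) = arctan(18.28/10.87) = 59.26°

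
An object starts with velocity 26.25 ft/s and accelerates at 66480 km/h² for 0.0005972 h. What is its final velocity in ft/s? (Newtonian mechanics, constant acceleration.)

v₀ = 26.25 ft/s × 0.3048 = 8.001 m/s
a = 66480 km/h² × 7.716049382716049e-05 = 5.12963 m/s²
t = 0.0005972 h × 3600.0 = 2.14992 s
v = v₀ + a × t = 8.001 + 5.12963 × 2.14992 = 19.0293 m/s
v = 19.0293 m/s / 0.3048 = 62.43 ft/s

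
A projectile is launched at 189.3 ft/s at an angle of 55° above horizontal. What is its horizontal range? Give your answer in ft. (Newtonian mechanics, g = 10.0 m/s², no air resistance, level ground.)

v₀ = 189.3 ft/s × 0.3048 = 57.6986 m/s
R = v₀² × sin(2θ) / g = 57.6986² × sin(2 × 55°) / 10.0 = 3329.13 × 0.939693 / 10.0 = 312.836 m
R = 312.836 m / 0.3048 = 1026 ft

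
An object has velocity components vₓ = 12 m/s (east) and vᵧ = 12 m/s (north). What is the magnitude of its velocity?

|v| = √(vₓ² + vᵧ²) = √(12² + 12²) = √(288) = 16.97 m/s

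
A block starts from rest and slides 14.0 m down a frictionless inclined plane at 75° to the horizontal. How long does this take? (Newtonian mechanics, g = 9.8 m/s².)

a = g sin(θ) = 9.8 × sin(75°) = 9.4661 m/s²
t = √(2d/a) = √(2 × 14.0 / 9.4661) = 1.72 s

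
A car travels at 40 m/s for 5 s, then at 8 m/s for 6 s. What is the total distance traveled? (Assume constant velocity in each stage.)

d₁ = v₁t₁ = 40 × 5 = 200 m
d₂ = v₂t₂ = 8 × 6 = 48 m
d_total = 200 + 48 = 248 m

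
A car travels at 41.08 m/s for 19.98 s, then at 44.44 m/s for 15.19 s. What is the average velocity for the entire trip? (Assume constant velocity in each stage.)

d₁ = v₁t₁ = 41.08 × 19.98 = 820.7784 m
d₂ = v₂t₂ = 44.44 × 15.19 = 675.0436 m
d_total = 1495.822 m, t_total = 35.17 s
v_avg = d_total/t_total = 1495.822/35.17 = 42.53 m/s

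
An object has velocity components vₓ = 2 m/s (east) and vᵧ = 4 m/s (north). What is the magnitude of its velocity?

|v| = √(vₓ² + vᵧ²) = √(2² + 4²) = √(20) = 4.47 m/s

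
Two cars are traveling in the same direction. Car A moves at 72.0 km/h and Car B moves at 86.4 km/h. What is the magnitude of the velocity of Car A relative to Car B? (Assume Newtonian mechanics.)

v_rel = |v_A - v_B| = |72.0 - 86.4| = 14.4 km/h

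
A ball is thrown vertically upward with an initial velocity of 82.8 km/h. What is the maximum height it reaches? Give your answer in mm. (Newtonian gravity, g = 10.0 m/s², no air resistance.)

v₀ = 82.8 km/h × 0.2777777777777778 = 23.0 m/s
h_max = v₀² / (2g) = 23.0² / (2 × 10.0) = 529.0 / 20.0 = 26.45 m
h_max = 26.45 m / 0.001 = 26450 mm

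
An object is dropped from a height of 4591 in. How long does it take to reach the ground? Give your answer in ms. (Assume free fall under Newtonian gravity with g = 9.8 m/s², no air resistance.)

h = 4591 in × 0.0254 = 116.611 m
t = √(2h/g) = √(2 × 116.611 / 9.8) = 4.87834 s
t = 4.87834 s / 0.001 = 4878 ms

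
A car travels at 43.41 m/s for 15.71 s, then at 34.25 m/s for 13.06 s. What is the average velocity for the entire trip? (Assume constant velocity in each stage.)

d₁ = v₁t₁ = 43.41 × 15.71 = 681.9711 m
d₂ = v₂t₂ = 34.25 × 13.06 = 447.305 m
d_total = 1129.2761 m, t_total = 28.77 s
v_avg = d_total/t_total = 1129.2761/28.77 = 39.25 m/s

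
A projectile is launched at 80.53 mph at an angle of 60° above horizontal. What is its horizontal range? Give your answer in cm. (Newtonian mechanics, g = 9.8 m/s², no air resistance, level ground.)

v₀ = 80.53 mph × 0.44704 = 36.0001 m/s
R = v₀² × sin(2θ) / g = 36.0001² × sin(2 × 60°) / 9.8 = 1296.01 × 0.866025 / 9.8 = 114.528 m
R = 114.528 m / 0.01 = 11450 cm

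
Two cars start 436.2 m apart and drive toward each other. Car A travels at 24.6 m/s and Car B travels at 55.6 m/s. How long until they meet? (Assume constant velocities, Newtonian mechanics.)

Combined speed: v_combined = 24.6 + 55.6 = 80.2 m/s
Time to meet: t = d/v_combined = 436.2/80.2 = 5.44 s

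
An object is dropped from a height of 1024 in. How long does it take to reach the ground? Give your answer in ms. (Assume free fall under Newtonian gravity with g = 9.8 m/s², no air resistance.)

h = 1024 in × 0.0254 = 26.0096 m
t = √(2h/g) = √(2 × 26.0096 / 9.8) = 2.30393 s
t = 2.30393 s / 0.001 = 2304 ms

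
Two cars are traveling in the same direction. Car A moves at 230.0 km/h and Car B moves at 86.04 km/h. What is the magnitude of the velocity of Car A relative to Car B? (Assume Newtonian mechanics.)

v_rel = |v_A - v_B| = |230.0 - 86.04| = 143.96 km/h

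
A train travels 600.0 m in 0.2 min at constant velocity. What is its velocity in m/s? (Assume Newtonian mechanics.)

t = 0.2 min × 60.0 = 12.0 s
v = d / t = 600.0 / 12.0 = 50.0 m/s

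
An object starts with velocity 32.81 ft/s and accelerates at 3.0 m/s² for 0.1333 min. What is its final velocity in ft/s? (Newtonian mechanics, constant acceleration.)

v₀ = 32.81 ft/s × 0.3048 = 10.0005 m/s
t = 0.1333 min × 60.0 = 7.998 s
v = v₀ + a × t = 10.0005 + 3.0 × 7.998 = 33.9945 m/s
v = 33.9945 m/s / 0.3048 = 111.5 ft/s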